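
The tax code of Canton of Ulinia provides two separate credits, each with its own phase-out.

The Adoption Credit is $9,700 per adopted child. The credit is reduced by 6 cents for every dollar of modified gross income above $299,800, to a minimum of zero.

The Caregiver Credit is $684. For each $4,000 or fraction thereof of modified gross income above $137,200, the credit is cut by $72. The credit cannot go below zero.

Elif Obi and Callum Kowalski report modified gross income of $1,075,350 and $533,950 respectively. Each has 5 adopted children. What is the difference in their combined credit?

$32,484

Elif ($1,075,350): Adoption Credit: base = 5 × $9,700 = $48,500. 6% of the $775,550 excess over $299,800 is $46,533; credit = $48,500 − $46,533 = $1,967. Caregiver Credit: income exceeds $137,200 by $938,150 → 235 increments × $72 = $16,920 ≥ base, so the credit is $0. total $1,967 + $0 = $1,967
Callum ($533,950): Adoption Credit: base = 5 × $9,700 = $48,500. 6% of the $234,150 excess over $299,800 is $14,049; credit = $48,500 − $14,049 = $34,451. Caregiver Credit: income exceeds $137,200 by $396,750 → 100 increments × $72 = $7,200 ≥ base, so the credit is $0. total $34,451 + $0 = $34,451
Difference: |$1,967 − $34,451| = $32,484.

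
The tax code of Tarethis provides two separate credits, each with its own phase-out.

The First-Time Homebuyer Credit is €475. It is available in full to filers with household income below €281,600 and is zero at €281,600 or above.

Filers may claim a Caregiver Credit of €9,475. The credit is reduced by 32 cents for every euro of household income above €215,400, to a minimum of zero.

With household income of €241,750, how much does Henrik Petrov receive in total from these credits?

€1,518

First-Time Homebuyer Credit: €241,750 is below the €281,600 cutoff, so the full €475 applies.
Caregiver Credit: 32% of the €26,350 excess over €215,400 is €8,432; credit = €9,475 − €8,432 = €1,043.
Total: €475 + €1,043 = €1,518.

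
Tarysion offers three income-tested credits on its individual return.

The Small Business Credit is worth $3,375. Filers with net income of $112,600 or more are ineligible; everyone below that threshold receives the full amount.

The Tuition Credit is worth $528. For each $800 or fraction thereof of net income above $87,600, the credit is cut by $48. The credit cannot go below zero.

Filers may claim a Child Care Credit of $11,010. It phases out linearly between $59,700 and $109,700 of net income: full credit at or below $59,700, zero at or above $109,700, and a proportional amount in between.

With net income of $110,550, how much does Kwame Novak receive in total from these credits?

Small Business Credit: $110,550 is below the $112,600 cutoff, so the full $3,375 applies.
Tuition Credit: income exceeds $87,600 by $22,950 → 29 increments × $48 = $1,392 ≥ base, so the credit is $0.
Child Care Credit: $110,550 is at or above $109,700, so the credit is $0.
Total: $3,375 + $0 + $0 = $3,375.

$3,375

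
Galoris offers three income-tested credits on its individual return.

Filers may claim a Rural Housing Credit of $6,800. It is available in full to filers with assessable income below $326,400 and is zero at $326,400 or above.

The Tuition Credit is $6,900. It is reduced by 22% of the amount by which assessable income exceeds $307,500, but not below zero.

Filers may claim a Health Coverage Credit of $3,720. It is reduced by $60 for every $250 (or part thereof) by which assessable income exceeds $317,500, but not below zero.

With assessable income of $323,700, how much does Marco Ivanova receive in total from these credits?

$12,356

Rural Housing Credit: $323,700 is below the $326,400 cutoff, so the full $6,800 applies.
Tuition Credit: 22% of the $16,200 excess over $307,500 is $3,564; credit = $6,900 − $3,564 = $3,336.
Health Coverage Credit: income exceeds $317,500 by $6,200, which is 25 full-or-partial $250 increments; reduction = 25 × $60 = $1,500, leaving $2,220.
Total: $6,800 + $3,336 + $2,220 = $12,356.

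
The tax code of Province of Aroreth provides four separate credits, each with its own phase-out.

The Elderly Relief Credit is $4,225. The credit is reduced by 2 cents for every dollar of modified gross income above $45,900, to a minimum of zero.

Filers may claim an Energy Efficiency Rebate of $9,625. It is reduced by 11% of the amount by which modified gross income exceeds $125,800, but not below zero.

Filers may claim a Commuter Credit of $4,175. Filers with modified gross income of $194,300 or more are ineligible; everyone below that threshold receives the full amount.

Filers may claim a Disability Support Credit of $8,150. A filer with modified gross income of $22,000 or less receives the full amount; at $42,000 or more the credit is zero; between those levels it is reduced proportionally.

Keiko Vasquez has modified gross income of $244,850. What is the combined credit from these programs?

$246

Elderly Relief Credit: 2% of the $198,950 excess over $45,900 is $3,979; credit = $4,225 − $3,979 = $246.
Energy Efficiency Rebate: 11% of the $119,050 excess over $125,800 is $13,095.50 ≥ base, so the credit is $0.
Commuter Credit: $244,850 meets or exceeds the $194,300 cutoff, so the credit is $0.
Disability Support Credit: $244,850 is at or above $42,000, so the credit is $0.
Total: $246 + $0 + $0 + $0 = $246.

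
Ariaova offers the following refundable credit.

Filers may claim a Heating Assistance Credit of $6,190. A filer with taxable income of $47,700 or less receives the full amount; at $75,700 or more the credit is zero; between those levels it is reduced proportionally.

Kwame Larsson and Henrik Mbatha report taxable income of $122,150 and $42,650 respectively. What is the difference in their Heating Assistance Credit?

Kwame ($122,150): Heating Assistance Credit: $122,150 is at or above $75,700, so the credit is $0.
Henrik ($42,650): Heating Assistance Credit: $42,650 is at or below the $47,700 threshold, so the full $6,190 applies.
Difference: |$0 − $6,190| = $6,190.

$6,190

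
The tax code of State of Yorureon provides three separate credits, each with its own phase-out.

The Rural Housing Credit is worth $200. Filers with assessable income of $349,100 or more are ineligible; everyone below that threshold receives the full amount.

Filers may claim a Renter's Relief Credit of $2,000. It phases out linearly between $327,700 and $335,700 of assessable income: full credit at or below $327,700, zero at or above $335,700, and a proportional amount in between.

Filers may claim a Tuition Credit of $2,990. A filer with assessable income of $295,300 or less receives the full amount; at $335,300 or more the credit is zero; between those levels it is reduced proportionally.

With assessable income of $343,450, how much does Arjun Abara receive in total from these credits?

$200

Rural Housing Credit: $343,450 is below the $349,100 cutoff, so the full $200 applies.
Renter's Relief Credit: $343,450 is at or above $335,700, so the credit is $0.
Tuition Credit: $343,450 is at or above $335,300, so the credit is $0.
Total: $200 + $0 + $0 = $200.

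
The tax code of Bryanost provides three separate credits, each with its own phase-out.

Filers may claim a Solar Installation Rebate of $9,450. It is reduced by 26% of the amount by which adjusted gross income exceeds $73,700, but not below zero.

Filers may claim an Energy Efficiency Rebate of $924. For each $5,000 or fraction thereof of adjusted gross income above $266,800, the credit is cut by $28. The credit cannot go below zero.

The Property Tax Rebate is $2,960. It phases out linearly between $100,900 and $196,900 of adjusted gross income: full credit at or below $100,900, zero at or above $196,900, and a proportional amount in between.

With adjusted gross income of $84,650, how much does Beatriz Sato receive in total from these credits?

Solar Installation Rebate: 26% of the $10,950 excess over $73,700 is $2,847; credit = $9,450 − $2,847 = $6,603.
Energy Efficiency Rebate: $84,650 is at or below the $266,800 threshold, so the full $924 applies.
Property Tax Rebate: $84,650 is at or below the $100,900 threshold, so the full $2,960 applies.
Total: $6,603 + $924 + $2,960 = $10,487.

$10,487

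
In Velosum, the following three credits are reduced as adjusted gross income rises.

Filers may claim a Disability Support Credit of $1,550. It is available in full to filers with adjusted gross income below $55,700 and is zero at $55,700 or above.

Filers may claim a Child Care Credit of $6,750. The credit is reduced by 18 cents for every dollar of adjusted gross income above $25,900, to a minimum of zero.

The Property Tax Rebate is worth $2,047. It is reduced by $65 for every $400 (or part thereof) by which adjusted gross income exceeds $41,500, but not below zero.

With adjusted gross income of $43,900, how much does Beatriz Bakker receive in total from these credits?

Disability Support Credit: $43,900 is below the $55,700 cutoff, so the full $1,550 applies.
Child Care Credit: 18% of the $18,000 excess over $25,900 is $3,240; credit = $6,750 − $3,240 = $3,510.
Property Tax Rebate: income exceeds $41,500 by $2,400, which is 6 full-or-partial $400 increments; reduction = 6 × $65 = $390, leaving $1,657.
Total: $1,550 + $3,510 + $1,657 = $6,717.

$6,717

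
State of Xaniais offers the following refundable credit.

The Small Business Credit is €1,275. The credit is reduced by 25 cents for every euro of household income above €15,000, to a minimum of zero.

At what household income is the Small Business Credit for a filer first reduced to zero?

The credit falls by 25% of each euro above €15,000, so it reaches zero when the excess is €1,275 / 25% = €5,100: income = €15,000 + €5,100 = €20,100.

€20,100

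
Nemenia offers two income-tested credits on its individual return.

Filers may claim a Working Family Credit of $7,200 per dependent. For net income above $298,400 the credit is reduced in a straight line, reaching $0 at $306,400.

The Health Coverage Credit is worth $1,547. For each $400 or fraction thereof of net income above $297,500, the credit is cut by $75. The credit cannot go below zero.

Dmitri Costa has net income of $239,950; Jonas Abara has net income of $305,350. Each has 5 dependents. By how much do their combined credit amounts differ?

Dmitri ($239,950): Working Family Credit: base = 5 × $7,200 = $36,000. $239,950 is at or below the $298,400 threshold, so the full $36,000 applies. Health Coverage Credit: $239,950 is at or below the $297,500 threshold, so the full $1,547 applies. total $36,000 + $1,547 = $37,547
Jonas ($305,350): Working Family Credit: base = 5 × $7,200 = $36,000. $305,350 is $6,950 into a $8,000 phase-out range, leaving 1,050/8,000 of the credit: $36,000 × 1,050/8,000 = $4,725. Health Coverage Credit: income exceeds $297,500 by $7,850, which is 20 full-or-partial $400 increments; reduction = 20 × $75 = $1,500, leaving $47. total $4,725 + $47 = $4,772
Difference: |$37,547 − $4,772| = $32,775.

$32,775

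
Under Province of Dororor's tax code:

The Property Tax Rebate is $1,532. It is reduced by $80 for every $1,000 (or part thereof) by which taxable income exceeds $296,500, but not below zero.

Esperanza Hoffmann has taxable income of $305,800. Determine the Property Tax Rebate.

$732

Property Tax Rebate: income exceeds $296,500 by $9,300, which is 10 full-or-partial $1,000 increments; reduction = 10 × $80 = $800, leaving $732.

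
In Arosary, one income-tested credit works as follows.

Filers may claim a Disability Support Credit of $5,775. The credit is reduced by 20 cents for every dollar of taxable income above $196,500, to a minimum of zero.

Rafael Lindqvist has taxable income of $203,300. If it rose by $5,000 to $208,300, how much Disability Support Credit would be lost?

$1,000

At $203,300 — 20% of the $6,800 excess over $196,500 is $1,360; credit = $5,775 − $1,360 = $4,415.
At $208,300 — 20% of the $11,800 excess over $196,500 is $2,360; credit = $5,775 − $2,360 = $3,415.
Lost: $4,415 − $3,415 = $1,000.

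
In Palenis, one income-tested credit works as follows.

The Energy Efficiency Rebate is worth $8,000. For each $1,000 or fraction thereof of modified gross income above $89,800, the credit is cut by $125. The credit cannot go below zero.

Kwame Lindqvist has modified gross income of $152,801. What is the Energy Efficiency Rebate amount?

$0

Energy Efficiency Rebate: income exceeds $89,800 by $63,001 → 64 increments × $125 = $8,000 ≥ base, so the credit is $0.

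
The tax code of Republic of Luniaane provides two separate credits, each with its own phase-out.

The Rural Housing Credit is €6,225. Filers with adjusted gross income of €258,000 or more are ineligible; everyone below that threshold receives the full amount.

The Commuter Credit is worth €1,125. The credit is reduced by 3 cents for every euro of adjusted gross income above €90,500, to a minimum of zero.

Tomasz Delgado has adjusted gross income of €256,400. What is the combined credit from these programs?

€6,225

Rural Housing Credit: €256,400 is below the €258,000 cutoff, so the full €6,225 applies.
Commuter Credit: 3% of the €165,900 excess over €90,500 is €4,977 ≥ base, so the credit is €0.
Total: €6,225 + €0 = €6,225.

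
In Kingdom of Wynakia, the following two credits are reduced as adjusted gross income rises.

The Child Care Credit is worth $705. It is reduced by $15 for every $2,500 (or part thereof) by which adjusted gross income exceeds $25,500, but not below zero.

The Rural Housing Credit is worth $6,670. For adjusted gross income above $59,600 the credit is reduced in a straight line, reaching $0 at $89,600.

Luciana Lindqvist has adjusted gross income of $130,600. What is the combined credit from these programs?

$60

Child Care Credit: income exceeds $25,500 by $105,100, which is 43 full-or-partial $2,500 increments; reduction = 43 × $15 = $645, leaving $60.
Rural Housing Credit: $130,600 is at or above $89,600, so the credit is $0.
Total: $60 + $0 = $60.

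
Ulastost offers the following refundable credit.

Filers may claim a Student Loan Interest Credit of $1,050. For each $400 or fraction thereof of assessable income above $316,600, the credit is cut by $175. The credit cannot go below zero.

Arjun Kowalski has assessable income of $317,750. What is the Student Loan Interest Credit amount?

$525

Student Loan Interest Credit: income exceeds $316,600 by $1,150, which is 3 full-or-partial $400 increments; reduction = 3 × $175 = $525, leaving $525.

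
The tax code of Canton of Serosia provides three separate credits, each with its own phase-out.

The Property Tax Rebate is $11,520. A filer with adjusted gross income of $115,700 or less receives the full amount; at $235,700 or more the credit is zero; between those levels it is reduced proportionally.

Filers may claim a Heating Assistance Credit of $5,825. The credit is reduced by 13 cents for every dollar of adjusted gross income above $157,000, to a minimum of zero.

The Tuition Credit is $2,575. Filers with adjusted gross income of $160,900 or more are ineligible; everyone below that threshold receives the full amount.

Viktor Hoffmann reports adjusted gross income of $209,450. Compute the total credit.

$2,520

Property Tax Rebate: $209,450 is $93,750 into a $120,000 phase-out range, leaving 26,250/120,000 of the credit: $11,520 × 26,250/120,000 = $2,520.
Heating Assistance Credit: 13% of the $52,450 excess over $157,000 is $6,818.50 ≥ base, so the credit is $0.
Tuition Credit: $209,450 meets or exceeds the $160,900 cutoff, so the credit is $0.
Total: $2,520 + $0 + $0 = $2,520.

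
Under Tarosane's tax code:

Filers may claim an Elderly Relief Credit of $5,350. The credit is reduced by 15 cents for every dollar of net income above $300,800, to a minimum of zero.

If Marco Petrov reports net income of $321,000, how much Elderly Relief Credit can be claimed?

Elderly Relief Credit: 15% of the $20,200 excess over $300,800 is $3,030; credit = $5,350 − $3,030 = $2,320.

$2,320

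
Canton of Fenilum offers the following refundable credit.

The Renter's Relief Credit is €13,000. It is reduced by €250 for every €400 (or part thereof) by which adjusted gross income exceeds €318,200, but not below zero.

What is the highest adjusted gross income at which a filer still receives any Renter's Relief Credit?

After 51 increments the reduction is 51 × €250 = €12,750, leaving €250; one more increment wipes it out. Increment 51 ends at excess 51 × €400 = €20,400, so the highest qualifying income is €318,200 + €20,400 = €338,600.

€338,600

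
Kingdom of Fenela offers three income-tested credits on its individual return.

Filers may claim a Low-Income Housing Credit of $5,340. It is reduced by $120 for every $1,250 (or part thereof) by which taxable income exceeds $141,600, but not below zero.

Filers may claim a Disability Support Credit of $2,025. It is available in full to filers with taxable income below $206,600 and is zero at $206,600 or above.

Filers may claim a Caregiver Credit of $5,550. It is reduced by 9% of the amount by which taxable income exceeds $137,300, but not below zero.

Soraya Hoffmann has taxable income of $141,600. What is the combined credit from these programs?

Low-Income Housing Credit: $141,600 is at or below the $141,600 threshold, so the full $5,340 applies.
Disability Support Credit: $141,600 is below the $206,600 cutoff, so the full $2,025 applies.
Caregiver Credit: 9% of the $4,300 excess over $137,300 is $387; credit = $5,550 − $387 = $5,163.
Total: $5,340 + $2,025 + $5,163 = $12,528.

$12,528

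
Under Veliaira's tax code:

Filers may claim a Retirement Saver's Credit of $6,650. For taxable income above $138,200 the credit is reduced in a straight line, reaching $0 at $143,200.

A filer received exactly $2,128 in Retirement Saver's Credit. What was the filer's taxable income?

$141,600

$2,128 is 2,128/6,650 of the full $6,650, so 4,522/6,650 of the $5,000 range has been used: income = $138,200 + $5,000 × 4,522/6,650 = $141,600.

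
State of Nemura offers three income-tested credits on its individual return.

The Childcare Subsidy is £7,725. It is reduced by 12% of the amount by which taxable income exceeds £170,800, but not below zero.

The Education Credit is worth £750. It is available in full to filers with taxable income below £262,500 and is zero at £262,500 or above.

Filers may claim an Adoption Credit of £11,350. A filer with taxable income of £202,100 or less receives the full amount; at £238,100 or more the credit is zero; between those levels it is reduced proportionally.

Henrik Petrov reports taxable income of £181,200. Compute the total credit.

£18,577

Childcare Subsidy: 12% of the £10,400 excess over £170,800 is £1,248; credit = £7,725 − £1,248 = £6,477.
Education Credit: £181,200 is below the £262,500 cutoff, so the full £750 applies.
Adoption Credit: £181,200 is at or below the £202,100 threshold, so the full £11,350 applies.
Total: £6,477 + £750 + £11,350 = £18,577.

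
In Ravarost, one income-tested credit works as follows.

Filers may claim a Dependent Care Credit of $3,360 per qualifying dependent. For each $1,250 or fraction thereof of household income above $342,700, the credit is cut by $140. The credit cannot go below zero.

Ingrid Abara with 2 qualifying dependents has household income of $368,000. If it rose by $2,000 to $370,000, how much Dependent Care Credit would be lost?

$140

At $368,000 — base = 2 × $3,360 = $6,720. income exceeds $342,700 by $25,300, which is 21 full-or-partial $1,250 increments; reduction = 21 × $140 = $2,940, leaving $3,780.
At $370,000 — base = 2 × $3,360 = $6,720. income exceeds $342,700 by $27,300, which is 22 full-or-partial $1,250 increments; reduction = 22 × $140 = $3,080, leaving $3,640.
Lost: $3,780 − $3,640 = $140.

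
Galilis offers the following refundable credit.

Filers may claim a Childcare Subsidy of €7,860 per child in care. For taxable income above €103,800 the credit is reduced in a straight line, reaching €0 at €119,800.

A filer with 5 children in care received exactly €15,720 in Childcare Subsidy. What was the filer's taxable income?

Full credit = 5 × €7,860 = €39,300.
€15,720 is 15,720/39,300 of the full €39,300, so 23,580/39,300 of the €16,000 range has been used: income = €103,800 + €16,000 × 23,580/39,300 = €113,400.

€113,400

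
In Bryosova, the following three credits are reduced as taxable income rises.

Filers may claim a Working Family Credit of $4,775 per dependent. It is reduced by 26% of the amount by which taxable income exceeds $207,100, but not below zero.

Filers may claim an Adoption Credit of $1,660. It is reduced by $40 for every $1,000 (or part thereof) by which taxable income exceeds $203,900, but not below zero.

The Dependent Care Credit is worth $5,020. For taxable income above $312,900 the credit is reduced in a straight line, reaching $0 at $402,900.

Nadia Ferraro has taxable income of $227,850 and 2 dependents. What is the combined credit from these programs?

Working Family Credit: base = 2 × $4,775 = $9,550. 26% of the $20,750 excess over $207,100 is $5,395; credit = $9,550 − $5,395 = $4,155.
Adoption Credit: income exceeds $203,900 by $23,950, which is 24 full-or-partial $1,000 increments; reduction = 24 × $40 = $960, leaving $700.
Dependent Care Credit: $227,850 is at or below the $312,900 threshold, so the full $5,020 applies.
Total: $4,155 + $700 + $5,020 = $9,875.

$9,875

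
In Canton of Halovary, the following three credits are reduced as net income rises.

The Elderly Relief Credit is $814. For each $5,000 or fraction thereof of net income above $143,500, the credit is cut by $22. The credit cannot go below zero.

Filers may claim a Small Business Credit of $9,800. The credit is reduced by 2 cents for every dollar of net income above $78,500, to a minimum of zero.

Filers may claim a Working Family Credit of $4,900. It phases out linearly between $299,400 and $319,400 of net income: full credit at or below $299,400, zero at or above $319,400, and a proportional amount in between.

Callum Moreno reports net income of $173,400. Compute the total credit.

$13,484

Elderly Relief Credit: income exceeds $143,500 by $29,900, which is 6 full-or-partial $5,000 increments; reduction = 6 × $22 = $132, leaving $682.
Small Business Credit: 2% of the $94,900 excess over $78,500 is $1,898; credit = $9,800 − $1,898 = $7,902.
Working Family Credit: $173,400 is at or below the $299,400 threshold, so the full $4,900 applies.
Total: $682 + $7,902 + $4,900 = $13,484.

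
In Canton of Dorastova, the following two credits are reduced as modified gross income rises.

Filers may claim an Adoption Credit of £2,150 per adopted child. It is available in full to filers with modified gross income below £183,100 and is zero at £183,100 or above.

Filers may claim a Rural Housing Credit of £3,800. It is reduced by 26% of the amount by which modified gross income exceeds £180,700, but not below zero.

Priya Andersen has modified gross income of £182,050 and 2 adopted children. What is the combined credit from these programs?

£7,749

Adoption Credit: base = 2 × £2,150 = £4,300. £182,050 is below the £183,100 cutoff, so the full £4,300 applies.
Rural Housing Credit: 26% of the £1,350 excess over £180,700 is £351; credit = £3,800 − £351 = £3,449.
Total: £4,300 + £3,449 = £7,749.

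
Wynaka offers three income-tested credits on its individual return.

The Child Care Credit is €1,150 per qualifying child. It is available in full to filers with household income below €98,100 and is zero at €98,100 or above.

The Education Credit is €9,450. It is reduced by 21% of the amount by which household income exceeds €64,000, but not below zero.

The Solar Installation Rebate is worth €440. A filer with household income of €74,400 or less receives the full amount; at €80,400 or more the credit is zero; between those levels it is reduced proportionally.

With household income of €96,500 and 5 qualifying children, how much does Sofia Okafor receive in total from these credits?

Child Care Credit: base = 5 × €1,150 = €5,750. €96,500 is below the €98,100 cutoff, so the full €5,750 applies.
Education Credit: 21% of the €32,500 excess over €64,000 is €6,825; credit = €9,450 − €6,825 = €2,625.
Solar Installation Rebate: €96,500 is at or above €80,400, so the credit is €0.
Total: €5,750 + €2,625 + €0 = €8,375.

€8,375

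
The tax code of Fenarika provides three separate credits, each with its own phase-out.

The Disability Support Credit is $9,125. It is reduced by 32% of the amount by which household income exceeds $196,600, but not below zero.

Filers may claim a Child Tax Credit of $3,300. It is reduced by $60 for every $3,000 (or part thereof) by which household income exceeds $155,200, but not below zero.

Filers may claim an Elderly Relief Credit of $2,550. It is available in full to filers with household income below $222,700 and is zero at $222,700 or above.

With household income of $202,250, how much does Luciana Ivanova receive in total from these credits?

$12,207

Disability Support Credit: 32% of the $5,650 excess over $196,600 is $1,808; credit = $9,125 − $1,808 = $7,317.
Child Tax Credit: income exceeds $155,200 by $47,050, which is 16 full-or-partial $3,000 increments; reduction = 16 × $60 = $960, leaving $2,340.
Elderly Relief Credit: $202,250 is below the $222,700 cutoff, so the full $2,550 applies.
Total: $7,317 + $2,340 + $2,550 = $12,207.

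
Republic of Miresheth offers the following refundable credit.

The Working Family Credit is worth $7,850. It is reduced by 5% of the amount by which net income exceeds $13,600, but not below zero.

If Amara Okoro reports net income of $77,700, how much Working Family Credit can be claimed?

$4,645

Working Family Credit: 5% of the $64,100 excess over $13,600 is $3,205; credit = $7,850 − $3,205 = $4,645.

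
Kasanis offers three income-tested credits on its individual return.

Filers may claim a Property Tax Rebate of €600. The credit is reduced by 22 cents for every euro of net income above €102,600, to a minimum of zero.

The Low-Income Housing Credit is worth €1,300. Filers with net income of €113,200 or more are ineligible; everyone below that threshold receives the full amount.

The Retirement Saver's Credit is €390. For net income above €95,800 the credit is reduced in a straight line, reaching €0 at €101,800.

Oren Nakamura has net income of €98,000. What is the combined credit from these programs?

Property Tax Rebate: €98,000 is at or below the €102,600 threshold, so the full €600 applies.
Low-Income Housing Credit: €98,000 is below the €113,200 cutoff, so the full €1,300 applies.
Retirement Saver's Credit: €98,000 is €2,200 into a €6,000 phase-out range, leaving 3,800/6,000 of the credit: €390 × 3,800/6,000 = €247.
Total: €600 + €1,300 + €247 = €2,147.

€2,147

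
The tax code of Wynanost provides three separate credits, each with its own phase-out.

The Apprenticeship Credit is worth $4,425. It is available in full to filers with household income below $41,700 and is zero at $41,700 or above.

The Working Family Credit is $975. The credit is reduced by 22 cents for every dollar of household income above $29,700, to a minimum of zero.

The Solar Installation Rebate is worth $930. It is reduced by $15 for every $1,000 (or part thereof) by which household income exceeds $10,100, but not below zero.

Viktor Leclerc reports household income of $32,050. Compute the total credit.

Apprenticeship Credit: $32,050 is below the $41,700 cutoff, so the full $4,425 applies.
Working Family Credit: 22% of the $2,350 excess over $29,700 is $517; credit = $975 − $517 = $458.
Solar Installation Rebate: income exceeds $10,100 by $21,950, which is 22 full-or-partial $1,000 increments; reduction = 22 × $15 = $330, leaving $600.
Total: $4,425 + $458 + $600 = $5,483.

$5,483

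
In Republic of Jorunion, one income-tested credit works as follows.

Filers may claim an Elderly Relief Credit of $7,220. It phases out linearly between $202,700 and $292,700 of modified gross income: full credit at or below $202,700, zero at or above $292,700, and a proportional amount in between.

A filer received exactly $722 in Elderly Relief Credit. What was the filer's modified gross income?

$283,700

$722 is 722/7,220 of the full $7,220, so 6,498/7,220 of the $90,000 range has been used: income = $202,700 + $90,000 × 6,498/7,220 = $283,700.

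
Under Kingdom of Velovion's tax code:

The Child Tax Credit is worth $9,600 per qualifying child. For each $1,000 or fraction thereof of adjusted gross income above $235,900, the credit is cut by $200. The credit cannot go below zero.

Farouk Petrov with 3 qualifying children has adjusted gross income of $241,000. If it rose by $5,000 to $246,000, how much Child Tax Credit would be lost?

At $241,000 — base = 3 × $9,600 = $28,800. income exceeds $235,900 by $5,100, which is 6 full-or-partial $1,000 increments; reduction = 6 × $200 = $1,200, leaving $27,600.
At $246,000 — base = 3 × $9,600 = $28,800. income exceeds $235,900 by $10,100, which is 11 full-or-partial $1,000 increments; reduction = 11 × $200 = $2,200, leaving $26,600.
Lost: $27,600 − $26,600 = $1,000.

$1,000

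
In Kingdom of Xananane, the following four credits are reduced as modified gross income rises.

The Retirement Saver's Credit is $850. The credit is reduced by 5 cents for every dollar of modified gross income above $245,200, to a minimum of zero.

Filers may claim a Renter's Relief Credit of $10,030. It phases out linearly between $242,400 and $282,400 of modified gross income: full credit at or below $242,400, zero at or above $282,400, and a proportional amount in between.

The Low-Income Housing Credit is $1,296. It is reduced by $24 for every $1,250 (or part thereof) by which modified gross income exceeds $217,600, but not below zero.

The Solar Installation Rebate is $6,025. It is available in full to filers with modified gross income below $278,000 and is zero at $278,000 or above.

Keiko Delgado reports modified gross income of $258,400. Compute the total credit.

Retirement Saver's Credit: 5% of the $13,200 excess over $245,200 is $660; credit = $850 − $660 = $190.
Renter's Relief Credit: $258,400 is $16,000 into a $40,000 phase-out range, leaving 24,000/40,000 of the credit: $10,030 × 24,000/40,000 = $6,018.
Low-Income Housing Credit: income exceeds $217,600 by $40,800, which is 33 full-or-partial $1,250 increments; reduction = 33 × $24 = $792, leaving $504.
Solar Installation Rebate: $258,400 is below the $278,000 cutoff, so the full $6,025 applies.
Total: $190 + $6,018 + $504 + $6,025 = $12,737.

$12,737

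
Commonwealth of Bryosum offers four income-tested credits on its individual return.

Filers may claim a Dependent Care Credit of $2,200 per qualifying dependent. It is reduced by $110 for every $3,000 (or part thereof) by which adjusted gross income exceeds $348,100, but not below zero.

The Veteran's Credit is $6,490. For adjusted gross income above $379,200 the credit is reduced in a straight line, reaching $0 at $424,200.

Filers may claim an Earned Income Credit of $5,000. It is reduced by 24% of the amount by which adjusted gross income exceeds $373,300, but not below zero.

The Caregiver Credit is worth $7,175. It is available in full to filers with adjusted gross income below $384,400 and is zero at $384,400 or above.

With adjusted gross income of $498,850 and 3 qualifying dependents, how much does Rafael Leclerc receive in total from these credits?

$990

Dependent Care Credit: base = 3 × $2,200 = $6,600. income exceeds $348,100 by $150,750, which is 51 full-or-partial $3,000 increments; reduction = 51 × $110 = $5,610, leaving $990.
Veteran's Credit: $498,850 is at or above $424,200, so the credit is $0.
Earned Income Credit: 24% of the $125,550 excess over $373,300 is $30,132 ≥ base, so the credit is $0.
Caregiver Credit: $498,850 meets or exceeds the $384,400 cutoff, so the credit is $0.
Total: $990 + $0 + $0 + $0 = $990.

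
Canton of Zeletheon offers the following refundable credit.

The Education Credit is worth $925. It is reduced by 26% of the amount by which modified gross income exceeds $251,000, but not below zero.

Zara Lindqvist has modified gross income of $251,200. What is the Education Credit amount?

$873

Education Credit: 26% of the $200 excess over $251,000 is $52; credit = $925 − $52 = $873.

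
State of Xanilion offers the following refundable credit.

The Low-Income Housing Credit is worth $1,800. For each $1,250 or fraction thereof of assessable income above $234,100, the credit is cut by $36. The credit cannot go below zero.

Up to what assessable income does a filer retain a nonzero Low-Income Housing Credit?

After 49 increments the reduction is 49 × $36 = $1,764, leaving $36; one more increment wipes it out. Increment 49 ends at excess 49 × $1,250 = $61,250, so the highest qualifying income is $234,100 + $61,250 = $295,350.

$295,350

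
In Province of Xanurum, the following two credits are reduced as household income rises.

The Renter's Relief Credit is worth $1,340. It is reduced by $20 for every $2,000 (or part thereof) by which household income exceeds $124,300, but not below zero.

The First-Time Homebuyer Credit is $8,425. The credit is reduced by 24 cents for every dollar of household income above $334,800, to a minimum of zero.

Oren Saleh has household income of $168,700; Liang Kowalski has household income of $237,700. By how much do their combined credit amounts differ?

$680

Oren ($168,700): Renter's Relief Credit: income exceeds $124,300 by $44,400, which is 23 full-or-partial $2,000 increments; reduction = 23 × $20 = $460, leaving $880. First-Time Homebuyer Credit: $168,700 is at or below the $334,800 threshold, so the full $8,425 applies. total $880 + $8,425 = $9,305
Liang ($237,700): Renter's Relief Credit: income exceeds $124,300 by $113,400, which is 57 full-or-partial $2,000 increments; reduction = 57 × $20 = $1,140, leaving $200. First-Time Homebuyer Credit: $237,700 is at or below the $334,800 threshold, so the full $8,425 applies. total $200 + $8,425 = $8,625
Difference: |$9,305 − $8,625| = $680.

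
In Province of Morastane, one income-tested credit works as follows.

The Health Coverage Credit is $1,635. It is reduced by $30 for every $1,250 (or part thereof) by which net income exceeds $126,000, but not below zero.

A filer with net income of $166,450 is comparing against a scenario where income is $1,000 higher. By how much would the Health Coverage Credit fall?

$30

At $166,450 — income exceeds $126,000 by $40,450, which is 33 full-or-partial $1,250 increments; reduction = 33 × $30 = $990, leaving $645.
At $167,450 — income exceeds $126,000 by $41,450, which is 34 full-or-partial $1,250 increments; reduction = 34 × $30 = $1,020, leaving $615.
Lost: $645 − $615 = $30.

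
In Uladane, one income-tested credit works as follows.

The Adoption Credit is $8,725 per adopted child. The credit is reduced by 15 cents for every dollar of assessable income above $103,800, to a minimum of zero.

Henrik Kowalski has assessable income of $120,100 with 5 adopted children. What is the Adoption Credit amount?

$41,180

Adoption Credit: base = 5 × $8,725 = $43,625. 15% of the $16,300 excess over $103,800 is $2,445; credit = $43,625 − $2,445 = $41,180.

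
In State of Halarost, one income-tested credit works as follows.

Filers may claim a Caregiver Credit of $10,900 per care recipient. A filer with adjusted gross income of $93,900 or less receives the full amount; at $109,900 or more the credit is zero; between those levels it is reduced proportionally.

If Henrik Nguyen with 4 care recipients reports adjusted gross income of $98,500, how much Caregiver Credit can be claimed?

$31,065

Caregiver Credit: base = 4 × $10,900 = $43,600. $98,500 is $4,600 into a $16,000 phase-out range, leaving 11,400/16,000 of the credit: $43,600 × 11,400/16,000 = $31,065.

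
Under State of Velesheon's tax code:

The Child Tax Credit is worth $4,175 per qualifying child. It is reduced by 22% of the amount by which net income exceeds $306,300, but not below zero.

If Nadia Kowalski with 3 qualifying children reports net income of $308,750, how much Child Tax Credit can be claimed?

$11,986

Child Tax Credit: base = 3 × $4,175 = $12,525. 22% of the $2,450 excess over $306,300 is $539; credit = $12,525 − $539 = $11,986.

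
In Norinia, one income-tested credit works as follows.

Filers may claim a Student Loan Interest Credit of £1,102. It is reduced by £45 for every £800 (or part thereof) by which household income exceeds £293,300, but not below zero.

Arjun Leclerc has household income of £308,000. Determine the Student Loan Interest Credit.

£247

Student Loan Interest Credit: income exceeds £293,300 by £14,700, which is 19 full-or-partial £800 increments; reduction = 19 × £45 = £855, leaving £247.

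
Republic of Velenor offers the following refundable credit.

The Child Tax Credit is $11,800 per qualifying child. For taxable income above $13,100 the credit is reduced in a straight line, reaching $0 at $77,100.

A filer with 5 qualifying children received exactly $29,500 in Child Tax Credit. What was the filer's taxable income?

Full credit = 5 × $11,800 = $59,000.
$29,500 is 29,500/59,000 of the full $59,000, so 29,500/59,000 of the $64,000 range has been used: income = $13,100 + $64,000 × 29,500/59,000 = $45,100.

$45,100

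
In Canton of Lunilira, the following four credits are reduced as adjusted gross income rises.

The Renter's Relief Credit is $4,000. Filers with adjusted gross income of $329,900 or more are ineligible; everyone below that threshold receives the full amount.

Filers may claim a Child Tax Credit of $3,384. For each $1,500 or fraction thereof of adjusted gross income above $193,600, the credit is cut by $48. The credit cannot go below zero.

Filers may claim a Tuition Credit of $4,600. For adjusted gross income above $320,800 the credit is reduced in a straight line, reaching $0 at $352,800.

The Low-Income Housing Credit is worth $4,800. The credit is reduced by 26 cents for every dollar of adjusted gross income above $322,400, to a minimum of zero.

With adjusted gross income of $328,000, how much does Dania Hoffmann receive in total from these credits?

Renter's Relief Credit: $328,000 is below the $329,900 cutoff, so the full $4,000 applies.
Child Tax Credit: income exceeds $193,600 by $134,400 → 90 increments × $48 = $4,320 ≥ base, so the credit is $0.
Tuition Credit: $328,000 is $7,200 into a $32,000 phase-out range, leaving 24,800/32,000 of the credit: $4,600 × 24,800/32,000 = $3,565.
Low-Income Housing Credit: 26% of the $5,600 excess over $322,400 is $1,456; credit = $4,800 − $1,456 = $3,344.
Total: $4,000 + $0 + $3,565 + $3,344 = $10,909.

$10,909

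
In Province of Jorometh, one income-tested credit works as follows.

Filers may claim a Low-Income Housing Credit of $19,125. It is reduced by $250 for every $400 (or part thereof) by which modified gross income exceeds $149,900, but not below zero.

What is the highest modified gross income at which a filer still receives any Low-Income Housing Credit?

After 76 increments the reduction is 76 × $250 = $19,000, leaving $125; one more increment wipes it out. Increment 76 ends at excess 76 × $400 = $30,400, so the highest qualifying income is $149,900 + $30,400 = $180,300.

$180,300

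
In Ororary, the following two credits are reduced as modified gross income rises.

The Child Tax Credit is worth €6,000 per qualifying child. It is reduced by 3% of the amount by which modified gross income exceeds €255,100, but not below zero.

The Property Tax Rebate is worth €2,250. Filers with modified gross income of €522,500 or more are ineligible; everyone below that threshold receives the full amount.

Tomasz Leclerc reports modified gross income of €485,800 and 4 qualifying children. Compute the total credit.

€19,329

Child Tax Credit: base = 4 × €6,000 = €24,000. 3% of the €230,700 excess over €255,100 is €6,921; credit = €24,000 − €6,921 = €17,079.
Property Tax Rebate: €485,800 is below the €522,500 cutoff, so the full €2,250 applies.
Total: €17,079 + €2,250 = €19,329.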